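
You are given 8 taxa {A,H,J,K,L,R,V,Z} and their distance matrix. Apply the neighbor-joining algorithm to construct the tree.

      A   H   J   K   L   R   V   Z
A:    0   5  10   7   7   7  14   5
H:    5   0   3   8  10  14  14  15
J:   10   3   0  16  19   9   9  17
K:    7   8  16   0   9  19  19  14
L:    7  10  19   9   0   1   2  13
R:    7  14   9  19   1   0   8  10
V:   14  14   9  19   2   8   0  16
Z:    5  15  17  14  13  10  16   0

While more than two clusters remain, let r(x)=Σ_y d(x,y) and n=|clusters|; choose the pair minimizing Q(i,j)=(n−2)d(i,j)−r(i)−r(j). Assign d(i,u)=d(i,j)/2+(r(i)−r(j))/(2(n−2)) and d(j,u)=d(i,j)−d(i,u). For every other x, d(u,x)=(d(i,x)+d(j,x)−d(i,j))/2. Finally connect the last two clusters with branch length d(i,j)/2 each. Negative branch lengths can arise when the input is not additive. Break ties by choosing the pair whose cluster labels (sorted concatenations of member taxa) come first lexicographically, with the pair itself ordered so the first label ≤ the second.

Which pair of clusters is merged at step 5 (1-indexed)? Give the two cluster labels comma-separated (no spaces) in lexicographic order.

step 1: merge (H,J) at d=3, Q=-134; branch lengths H→1/3, J→8/3; new cluster HJ
  updated: d(A,HJ)=6, d(HJ,K)=21/2, d(HJ,L)=13, d(HJ,R)=10, d(HJ,V)=10, d(HJ,Z)=29/2
step 2: merge (L,V) at d=2, Q=-104; branch lengths L→-7/5, V→17/5; new cluster LV
  updated: d(A,LV)=19/2, d(HJ,LV)=21/2, d(K,LV)=13, d(LV,R)=7/2, d(LV,Z)=27/2
step 3: merge (LV,R) at d=7/2, Q=-171/2; branch lengths LV→29/16, R→27/16; new cluster LRV
  updated: d(A,LRV)=13/2, d(HJ,LRV)=17/2, d(K,LRV)=57/4, d(LRV,Z)=10
step 4: merge (HJ,K) at d=21/2, Q=-215/4; branch lengths HJ→101/24, K→151/24; new cluster HJK
  updated: d(A,HJK)=5/4, d(HJK,LRV)=49/8, d(HJK,Z)=9
step 5: merge (A,Z) at d=5, Q=-107/4; branch lengths A→-5/16, Z→85/16; new cluster AZ
  updated: d(AZ,HJK)=21/8, d(AZ,LRV)=23/4
step 6: merge (AZ,HJK) at d=21/8, Q=-29/2; branch lengths AZ→9/8, HJK→3/2; new cluster AHJKZ
  updated: d(AHJKZ,LRV)=37/8
step 7: merge (AHJKZ,LRV) at d=37/8; branch lengths AHJKZ→37/16, LRV→37/16; new cluster AHJKLRVZ
final tree: (((A:-5/16,Z:85/16):9/8,((H:1/3,J:8/3):101/24,K:151/24):3/2):37/16,((L:-7/5,V:17/5):29/16,R:27/16):37/16)
total length: 125/4

A,Z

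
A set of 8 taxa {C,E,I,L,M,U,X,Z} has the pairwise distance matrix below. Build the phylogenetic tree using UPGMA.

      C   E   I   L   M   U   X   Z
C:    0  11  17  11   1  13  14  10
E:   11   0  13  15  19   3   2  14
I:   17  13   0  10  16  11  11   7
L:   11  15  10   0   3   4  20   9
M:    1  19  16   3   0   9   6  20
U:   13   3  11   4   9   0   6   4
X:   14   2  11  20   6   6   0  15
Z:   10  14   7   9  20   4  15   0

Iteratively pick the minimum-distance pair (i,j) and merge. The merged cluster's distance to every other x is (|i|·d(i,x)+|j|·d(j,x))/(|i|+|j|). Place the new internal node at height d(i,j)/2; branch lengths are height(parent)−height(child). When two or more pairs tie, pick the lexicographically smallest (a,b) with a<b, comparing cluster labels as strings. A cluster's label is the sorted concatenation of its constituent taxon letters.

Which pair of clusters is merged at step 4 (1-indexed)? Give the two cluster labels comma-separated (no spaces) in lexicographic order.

step 1: merge (C,M) at d=1; branch lengths C→1/2, M→1/2; new cluster CM
  updated: d(CM,E)=15, d(CM,I)=33/2, d(CM,L)=7, d(CM,U)=11, d(CM,X)=10, d(CM,Z)=15
step 2: merge (E,X) at d=2; branch lengths E→1, X→1; new cluster EX
  updated: d(CM,EX)=25/2, d(EX,I)=12, d(EX,L)=35/2, d(EX,U)=9/2, d(EX,Z)=29/2
step 3: merge (L,U) at d=4; branch lengths L→2, U→2; new cluster LU
  updated: d(CM,LU)=9, d(EX,LU)=11, d(I,LU)=21/2, d(LU,Z)=13/2
step 4: merge (LU,Z) at d=13/2; branch lengths LU→5/4, Z→13/4; new cluster LUZ
  updated: d(CM,LUZ)=11, d(EX,LUZ)=73/6, d(I,LUZ)=28/3
step 5: merge (I,LUZ) at d=28/3; branch lengths I→14/3, LUZ→17/12; new cluster ILUZ
  updated: d(CM,ILUZ)=99/8, d(EX,ILUZ)=97/8
step 6: merge (EX,ILUZ) at d=97/8; branch lengths EX→81/16, ILUZ→67/48; new cluster EILUXZ
  updated: d(CM,EILUXZ)=149/12
step 7: merge (CM,EILUXZ) at d=149/12; branch lengths CM→137/24, EILUXZ→7/48; new cluster CEILMUXZ
final tree: ((C:1/2,M:1/2):137/24,((E:1,X:1):81/16,(I:14/3,((L:2,U:2):5/4,Z:13/4):17/12):67/48):7/48)
total length: 1435/48

LU,Z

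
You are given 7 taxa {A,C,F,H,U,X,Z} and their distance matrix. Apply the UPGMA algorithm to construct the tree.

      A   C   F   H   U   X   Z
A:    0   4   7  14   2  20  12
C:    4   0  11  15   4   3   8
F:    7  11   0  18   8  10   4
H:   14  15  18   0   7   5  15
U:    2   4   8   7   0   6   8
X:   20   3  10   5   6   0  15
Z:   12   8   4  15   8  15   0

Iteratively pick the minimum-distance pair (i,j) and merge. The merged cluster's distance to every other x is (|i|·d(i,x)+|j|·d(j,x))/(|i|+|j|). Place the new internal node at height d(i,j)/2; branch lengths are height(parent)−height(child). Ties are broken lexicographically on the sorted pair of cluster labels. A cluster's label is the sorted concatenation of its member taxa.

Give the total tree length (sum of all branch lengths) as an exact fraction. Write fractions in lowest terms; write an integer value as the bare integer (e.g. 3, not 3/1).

1249/48

iteration 1: select A,U (d=2); attach at lengths (1, 1); label the merged cluster AU
  updated: d(AU,C)=4, d(AU,F)=15/2, d(AU,H)=21/2, d(AU,X)=13, d(AU,Z)=10
iteration 2: select C,X (d=3); attach at lengths (3/2, 3/2); label the merged cluster CX
  updated: d(AU,CX)=17/2, d(CX,F)=21/2, d(CX,H)=10, d(CX,Z)=23/2
iteration 3: select F,Z (d=4); attach at lengths (2, 2); label the merged cluster FZ
  updated: d(AU,FZ)=35/4, d(CX,FZ)=11, d(FZ,H)=33/2
iteration 4: select AU,CX (d=17/2); attach at lengths (13/4, 11/4); label the merged cluster ACUX
  updated: d(ACUX,FZ)=79/8, d(ACUX,H)=41/4
iteration 5: select ACUX,FZ (d=79/8); attach at lengths (11/16, 47/16); label the merged cluster ACFUXZ
  updated: d(ACFUXZ,H)=37/3
iteration 6: select ACFUXZ,H (d=37/3); attach at lengths (59/48, 37/6); label the merged cluster ACFHUXZ
final tree: ((((A:1,U:1):13/4,(C:3/2,X:3/2):11/4):11/16,(F:2,Z:2):47/16):59/48,H:37/6)
total length: 1249/48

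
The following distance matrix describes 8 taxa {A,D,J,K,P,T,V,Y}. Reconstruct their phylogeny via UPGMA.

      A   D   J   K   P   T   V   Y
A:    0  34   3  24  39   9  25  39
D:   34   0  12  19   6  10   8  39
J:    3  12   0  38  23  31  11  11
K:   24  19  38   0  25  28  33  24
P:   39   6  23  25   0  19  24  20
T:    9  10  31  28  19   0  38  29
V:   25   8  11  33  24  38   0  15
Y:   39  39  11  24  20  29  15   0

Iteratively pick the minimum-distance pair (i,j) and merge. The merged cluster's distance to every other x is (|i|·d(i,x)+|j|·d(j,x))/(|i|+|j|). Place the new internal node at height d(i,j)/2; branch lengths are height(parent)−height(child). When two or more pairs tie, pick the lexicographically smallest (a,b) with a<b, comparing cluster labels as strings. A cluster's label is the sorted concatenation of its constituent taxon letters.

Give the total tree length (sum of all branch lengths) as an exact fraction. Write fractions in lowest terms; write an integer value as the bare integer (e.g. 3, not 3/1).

1097/16

step 1: merge (A,J) at d=3; branch lengths A→3/2, J→3/2; new cluster AJ
  updated: d(AJ,D)=23, d(AJ,K)=31, d(AJ,P)=31, d(AJ,T)=20, d(AJ,V)=18, d(AJ,Y)=25
step 2: merge (D,P) at d=6; branch lengths D→3, P→3; new cluster DP
  updated: d(AJ,DP)=27, d(DP,K)=22, d(DP,T)=29/2, d(DP,V)=16, d(DP,Y)=59/2
step 3: merge (DP,T) at d=29/2; branch lengths DP→17/4, T→29/4; new cluster DPT
  updated: d(AJ,DPT)=74/3, d(DPT,K)=24, d(DPT,V)=70/3, d(DPT,Y)=88/3
step 4: merge (V,Y) at d=15; branch lengths V→15/2, Y→15/2; new cluster VY
  updated: d(AJ,VY)=43/2, d(DPT,VY)=79/3, d(K,VY)=57/2
step 5: merge (AJ,VY) at d=43/2; branch lengths AJ→37/4, VY→13/4; new cluster AJVY
  updated: d(AJVY,DPT)=51/2, d(AJVY,K)=119/4
step 6: merge (DPT,K) at d=24; branch lengths DPT→19/4, K→12; new cluster DKPT
  updated: d(AJVY,DKPT)=425/16
step 7: merge (AJVY,DKPT) at d=425/16; branch lengths AJVY→81/32, DKPT→41/32; new cluster ADJKPTVY
final tree: (((A:3/2,J:3/2):37/4,(V:15/2,Y:15/2):13/4):81/32,(((D:3,P:3):17/4,T:29/4):19/4,K:12):41/32)
total length: 1097/16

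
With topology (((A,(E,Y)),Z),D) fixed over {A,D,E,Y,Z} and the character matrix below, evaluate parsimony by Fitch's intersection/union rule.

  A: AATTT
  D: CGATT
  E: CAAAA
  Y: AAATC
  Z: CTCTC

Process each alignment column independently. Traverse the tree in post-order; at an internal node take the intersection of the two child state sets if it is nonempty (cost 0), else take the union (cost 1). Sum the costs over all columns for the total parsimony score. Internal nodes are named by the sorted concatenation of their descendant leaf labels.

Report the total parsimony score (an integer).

10

[col 0] EY: children E:{C}, Y:{A} ∪→ {A,C}; cost 1
[col 0] AEY: children A:{A}, EY:{A,C} ∩→ {A}; cost 0
[col 0] AEYZ: children AEY:{A}, Z:{C} ∪→ {A,C}; cost 1
[col 0] ADEYZ: children AEYZ:{A,C}, D:{C} ∩→ {C}; cost 0
[col 1] EY: children E:{A}, Y:{A} ∩→ {A}; cost 0
[col 1] AEY: children A:{A}, EY:{A} ∩→ {A}; cost 0
[col 1] AEYZ: children AEY:{A}, Z:{T} ∪→ {A,T}; cost 1
[col 1] ADEYZ: children AEYZ:{A,T}, D:{G} ∪→ {A,G,T}; cost 1
[col 2] EY: children E:{A}, Y:{A} ∩→ {A}; cost 0
[col 2] AEY: children A:{T}, EY:{A} ∪→ {A,T}; cost 1
[col 2] AEYZ: children AEY:{A,T}, Z:{C} ∪→ {A,C,T}; cost 1
[col 2] ADEYZ: children AEYZ:{A,C,T}, D:{A} ∩→ {A}; cost 0
[col 3] EY: children E:{A}, Y:{T} ∪→ {A,T}; cost 1
[col 3] AEY: children A:{T}, EY:{A,T} ∩→ {T}; cost 0
[col 3] AEYZ: children AEY:{T}, Z:{T} ∩→ {T}; cost 0
[col 3] ADEYZ: children AEYZ:{T}, D:{T} ∩→ {T}; cost 0
[col 4] EY: children E:{A}, Y:{C} ∪→ {A,C}; cost 1
[col 4] AEY: children A:{T}, EY:{A,C} ∪→ {A,C,T}; cost 1
[col 4] AEYZ: children AEY:{A,C,T}, Z:{C} ∩→ {C}; cost 0
[col 4] ADEYZ: children AEYZ:{C}, D:{T} ∪→ {C,T}; cost 1
per-site changes: [2, 2, 2, 1, 3]; total = 10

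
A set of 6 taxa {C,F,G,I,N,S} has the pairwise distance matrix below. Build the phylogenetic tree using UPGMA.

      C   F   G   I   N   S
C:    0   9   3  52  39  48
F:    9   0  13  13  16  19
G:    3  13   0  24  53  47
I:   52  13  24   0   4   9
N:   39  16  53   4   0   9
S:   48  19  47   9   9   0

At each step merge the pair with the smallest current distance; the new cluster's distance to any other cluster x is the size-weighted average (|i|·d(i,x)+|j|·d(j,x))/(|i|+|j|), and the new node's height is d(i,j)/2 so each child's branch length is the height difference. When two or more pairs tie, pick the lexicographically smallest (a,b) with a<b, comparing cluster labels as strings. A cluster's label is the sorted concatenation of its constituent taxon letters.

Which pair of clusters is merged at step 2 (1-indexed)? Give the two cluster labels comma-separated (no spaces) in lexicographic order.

I,N

iteration 1: select C,G (d=3); attach at lengths (3/2, 3/2); label the merged cluster CG
  updated: d(CG,F)=11, d(CG,I)=38, d(CG,N)=46, d(CG,S)=95/2
iteration 2: select I,N (d=4); attach at lengths (2, 2); label the merged cluster IN
  updated: d(CG,IN)=42, d(F,IN)=29/2, d(IN,S)=9
iteration 3: select IN,S (d=9); attach at lengths (5/2, 9/2); label the merged cluster INS
  updated: d(CG,INS)=263/6, d(F,INS)=16
iteration 4: select CG,F (d=11); attach at lengths (4, 11/2); label the merged cluster CFG
  updated: d(CFG,INS)=311/9
iteration 5: select CFG,INS (d=311/9); attach at lengths (106/9, 115/9); label the merged cluster CFGINS
final tree: (((C:3/2,G:3/2):4,F:11/2):106/9,((I:2,N:2):5/2,S:9/2):115/9)
total length: 865/18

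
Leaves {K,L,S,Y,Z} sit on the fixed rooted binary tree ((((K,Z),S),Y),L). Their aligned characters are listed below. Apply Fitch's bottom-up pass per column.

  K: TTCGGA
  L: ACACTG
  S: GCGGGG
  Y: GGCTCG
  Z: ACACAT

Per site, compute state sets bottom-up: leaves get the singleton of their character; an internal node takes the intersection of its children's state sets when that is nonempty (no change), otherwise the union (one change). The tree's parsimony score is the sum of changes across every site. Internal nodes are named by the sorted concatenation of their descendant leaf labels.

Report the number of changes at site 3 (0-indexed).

site 0, node KZ: K={T} ∪ Z={A} → {A,T} (+1)
site 0, node KSZ: KZ={A,T} ∪ S={G} → {A,G,T} (+1)
site 0, node KSYZ: KSZ={A,G,T} ∩ Y={G} → {G} (+0)
site 0, node KLSYZ: KSYZ={G} ∪ L={A} → {A,G} (+1)
site 1, node KZ: K={T} ∪ Z={C} → {C,T} (+1)
site 1, node KSZ: KZ={C,T} ∩ S={C} → {C} (+0)
site 1, node KSYZ: KSZ={C} ∪ Y={G} → {C,G} (+1)
site 1, node KLSYZ: KSYZ={C,G} ∩ L={C} → {C} (+0)
site 2, node KZ: K={C} ∪ Z={A} → {A,C} (+1)
site 2, node KSZ: KZ={A,C} ∪ S={G} → {A,C,G} (+1)
site 2, node KSYZ: KSZ={A,C,G} ∩ Y={C} → {C} (+0)
site 2, node KLSYZ: KSYZ={C} ∪ L={A} → {A,C} (+1)
site 3, node KZ: K={G} ∪ Z={C} → {C,G} (+1)
site 3, node KSZ: KZ={C,G} ∩ S={G} → {G} (+0)
site 3, node KSYZ: KSZ={G} ∪ Y={T} → {G,T} (+1)
site 3, node KLSYZ: KSYZ={G,T} ∪ L={C} → {C,G,T} (+1)
site 4, node KZ: K={G} ∪ Z={A} → {A,G} (+1)
site 4, node KSZ: KZ={A,G} ∩ S={G} → {G} (+0)
site 4, node KSYZ: KSZ={G} ∪ Y={C} → {C,G} (+1)
site 4, node KLSYZ: KSYZ={C,G} ∪ L={T} → {C,G,T} (+1)
site 5, node KZ: K={A} ∪ Z={T} → {A,T} (+1)
site 5, node KSZ: KZ={A,T} ∪ S={G} → {A,G,T} (+1)
site 5, node KSYZ: KSZ={A,G,T} ∩ Y={G} → {G} (+0)
site 5, node KLSYZ: KSYZ={G} ∩ L={G} → {G} (+0)
per-site changes: [3, 2, 3, 3, 3, 2]; total = 16

3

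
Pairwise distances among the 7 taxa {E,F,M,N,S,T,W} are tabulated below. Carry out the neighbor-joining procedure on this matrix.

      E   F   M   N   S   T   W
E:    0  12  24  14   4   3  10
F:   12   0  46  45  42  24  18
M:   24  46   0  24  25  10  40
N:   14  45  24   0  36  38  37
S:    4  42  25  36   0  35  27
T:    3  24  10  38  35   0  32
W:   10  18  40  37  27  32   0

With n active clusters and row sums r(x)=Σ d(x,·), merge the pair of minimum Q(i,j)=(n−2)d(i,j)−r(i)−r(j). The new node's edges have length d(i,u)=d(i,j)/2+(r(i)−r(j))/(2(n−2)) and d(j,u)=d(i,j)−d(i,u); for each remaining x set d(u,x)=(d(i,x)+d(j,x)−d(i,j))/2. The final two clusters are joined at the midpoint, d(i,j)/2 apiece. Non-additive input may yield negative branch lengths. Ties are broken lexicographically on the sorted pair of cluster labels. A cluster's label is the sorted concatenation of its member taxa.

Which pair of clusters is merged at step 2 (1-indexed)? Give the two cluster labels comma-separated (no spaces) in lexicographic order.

M,T

iteration 1: select F,W (d=18, Q=-261); attach at lengths (113/10, 67/10); label the merged cluster FW
  updated: d(E,FW)=2, d(FW,M)=34, d(FW,N)=32, d(FW,S)=51/2, d(FW,T)=19
iteration 2: select M,T (d=10, Q=-182); attach at lengths (13/2, 7/2); label the merged cluster MT
  updated: d(E,MT)=17/2, d(FW,MT)=43/2, d(MT,N)=26, d(MT,S)=25
iteration 3: select MT,N (d=26, Q=-111); attach at lengths (17/2, 35/2); label the merged cluster MNT
  updated: d(E,MNT)=-7/4, d(FW,MNT)=55/4, d(MNT,S)=35/2
iteration 4: select E,S (d=4, Q=-173/4); attach at lengths (-139/16, 203/16); label the merged cluster ES
  updated: d(ES,FW)=47/4, d(ES,MNT)=47/8
iteration 5: select ES,FW (d=47/4, Q=-251/8); attach at lengths (31/16, 157/16); label the merged cluster EFSW
  updated: d(EFSW,MNT)=63/16
iteration 6: select EFSW,MNT (d=63/16); attach at lengths (63/32, 63/32); label the merged cluster EFMNSTW
final tree: (((E:-139/16,S:203/16):31/16,(F:113/10,W:67/10):157/16):63/32,((M:13/2,T:7/2):17/2,N:35/2):63/32)
total length: 1179/16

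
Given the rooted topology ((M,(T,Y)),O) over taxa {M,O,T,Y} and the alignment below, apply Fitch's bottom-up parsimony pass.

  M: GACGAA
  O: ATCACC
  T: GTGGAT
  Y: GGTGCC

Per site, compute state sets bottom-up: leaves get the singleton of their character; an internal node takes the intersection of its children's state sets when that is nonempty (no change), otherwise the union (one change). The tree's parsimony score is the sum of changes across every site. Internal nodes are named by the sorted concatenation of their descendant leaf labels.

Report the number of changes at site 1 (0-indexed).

2

[col 0] TY: children T:{G}, Y:{G} ∩→ {G}; cost 0
[col 0] MTY: children M:{G}, TY:{G} ∩→ {G}; cost 0
[col 0] MOTY: children MTY:{G}, O:{A} ∪→ {A,G}; cost 1
[col 1] TY: children T:{T}, Y:{G} ∪→ {G,T}; cost 1
[col 1] MTY: children M:{A}, TY:{G,T} ∪→ {A,G,T}; cost 1
[col 1] MOTY: children MTY:{A,G,T}, O:{T} ∩→ {T}; cost 0
[col 2] TY: children T:{G}, Y:{T} ∪→ {G,T}; cost 1
[col 2] MTY: children M:{C}, TY:{G,T} ∪→ {C,G,T}; cost 1
[col 2] MOTY: children MTY:{C,G,T}, O:{C} ∩→ {C}; cost 0
[col 3] TY: children T:{G}, Y:{G} ∩→ {G}; cost 0
[col 3] MTY: children M:{G}, TY:{G} ∩→ {G}; cost 0
[col 3] MOTY: children MTY:{G}, O:{A} ∪→ {A,G}; cost 1
[col 4] TY: children T:{A}, Y:{C} ∪→ {A,C}; cost 1
[col 4] MTY: children M:{A}, TY:{A,C} ∩→ {A}; cost 0
[col 4] MOTY: children MTY:{A}, O:{C} ∪→ {A,C}; cost 1
[col 5] TY: children T:{T}, Y:{C} ∪→ {C,T}; cost 1
[col 5] MTY: children M:{A}, TY:{C,T} ∪→ {A,C,T}; cost 1
[col 5] MOTY: children MTY:{A,C,T}, O:{C} ∩→ {C}; cost 0
per-site changes: [1, 2, 2, 1, 2, 2]; total = 10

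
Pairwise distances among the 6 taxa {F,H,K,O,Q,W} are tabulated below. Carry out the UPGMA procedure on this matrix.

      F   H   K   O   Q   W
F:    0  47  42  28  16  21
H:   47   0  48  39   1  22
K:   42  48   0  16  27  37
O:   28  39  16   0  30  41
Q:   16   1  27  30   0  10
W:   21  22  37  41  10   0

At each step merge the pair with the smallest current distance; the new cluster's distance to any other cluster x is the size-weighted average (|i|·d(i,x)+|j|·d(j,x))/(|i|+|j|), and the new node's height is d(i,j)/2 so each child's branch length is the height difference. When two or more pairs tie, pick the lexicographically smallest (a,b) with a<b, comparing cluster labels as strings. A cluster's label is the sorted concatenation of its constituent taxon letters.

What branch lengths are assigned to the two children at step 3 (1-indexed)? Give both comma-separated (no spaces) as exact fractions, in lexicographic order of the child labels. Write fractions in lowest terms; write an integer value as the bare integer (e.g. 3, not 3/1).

1. join H+Q (d=1) ⇒ HQ; edges |H|=1/2, |Q|=1/2
  updated: d(F,HQ)=63/2, d(HQ,K)=75/2, d(HQ,O)=69/2, d(HQ,W)=16
2. join HQ+W (d=16) ⇒ HQW; edges |HQ|=15/2, |W|=8
  updated: d(F,HQW)=28, d(HQW,K)=112/3, d(HQW,O)=110/3
3. join K+O (d=16) ⇒ KO; edges |K|=8, |O|=8
  updated: d(F,KO)=35, d(HQW,KO)=37
4. join F+HQW (d=28) ⇒ FHQW; edges |F|=14, |HQW|=6
  updated: d(FHQW,KO)=73/2
5. join FHQW+KO (d=73/2) ⇒ FHKOQW; edges |FHQW|=17/4, |KO|=41/4
final tree: ((F:14,((H:1/2,Q:1/2):15/2,W:8):6):17/4,(K:8,O:8):41/4)
total length: 67

8,8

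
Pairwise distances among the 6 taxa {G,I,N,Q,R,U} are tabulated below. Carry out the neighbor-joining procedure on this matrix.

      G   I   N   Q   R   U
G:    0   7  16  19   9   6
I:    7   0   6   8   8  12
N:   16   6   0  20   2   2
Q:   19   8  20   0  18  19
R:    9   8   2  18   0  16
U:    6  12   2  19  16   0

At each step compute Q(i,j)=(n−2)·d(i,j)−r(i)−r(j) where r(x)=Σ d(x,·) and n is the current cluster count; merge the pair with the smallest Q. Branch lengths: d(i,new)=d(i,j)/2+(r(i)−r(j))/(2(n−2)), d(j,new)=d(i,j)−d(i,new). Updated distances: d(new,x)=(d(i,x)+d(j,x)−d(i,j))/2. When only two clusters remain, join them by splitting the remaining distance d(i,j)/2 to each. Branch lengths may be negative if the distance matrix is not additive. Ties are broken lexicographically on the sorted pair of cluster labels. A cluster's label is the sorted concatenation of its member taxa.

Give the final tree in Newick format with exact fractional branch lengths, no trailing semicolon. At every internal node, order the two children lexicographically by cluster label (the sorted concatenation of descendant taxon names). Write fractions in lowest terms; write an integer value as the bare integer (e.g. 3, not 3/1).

(((G:13/4,U:11/4):3,(I:-11/8,Q:75/8):17/4):15/8,(N:-1/6,R:13/6):15/8)

step 1: merge (I,Q) at d=8, Q=-93; branch lengths I→-11/8, Q→75/8; new cluster IQ
  updated: d(G,IQ)=9, d(IQ,N)=9, d(IQ,R)=9, d(IQ,U)=23/2
step 2: merge (N,R) at d=2, Q=-59; branch lengths N→-1/6, R→13/6; new cluster NR
  updated: d(G,NR)=23/2, d(IQ,NR)=8, d(NR,U)=8
step 3: merge (G,U) at d=6, Q=-40; branch lengths G→13/4, U→11/4; new cluster GU
  updated: d(GU,IQ)=29/4, d(GU,NR)=27/4
step 4: merge (GU,IQ) at d=29/4, Q=-22; branch lengths GU→3, IQ→17/4; new cluster GIQU
  updated: d(GIQU,NR)=15/4
step 5: merge (GIQU,NR) at d=15/4; branch lengths GIQU→15/8, NR→15/8; new cluster GINQRU
final tree: (((G:13/4,U:11/4):3,(I:-11/8,Q:75/8):17/4):15/8,(N:-1/6,R:13/6):15/8)
total length: 27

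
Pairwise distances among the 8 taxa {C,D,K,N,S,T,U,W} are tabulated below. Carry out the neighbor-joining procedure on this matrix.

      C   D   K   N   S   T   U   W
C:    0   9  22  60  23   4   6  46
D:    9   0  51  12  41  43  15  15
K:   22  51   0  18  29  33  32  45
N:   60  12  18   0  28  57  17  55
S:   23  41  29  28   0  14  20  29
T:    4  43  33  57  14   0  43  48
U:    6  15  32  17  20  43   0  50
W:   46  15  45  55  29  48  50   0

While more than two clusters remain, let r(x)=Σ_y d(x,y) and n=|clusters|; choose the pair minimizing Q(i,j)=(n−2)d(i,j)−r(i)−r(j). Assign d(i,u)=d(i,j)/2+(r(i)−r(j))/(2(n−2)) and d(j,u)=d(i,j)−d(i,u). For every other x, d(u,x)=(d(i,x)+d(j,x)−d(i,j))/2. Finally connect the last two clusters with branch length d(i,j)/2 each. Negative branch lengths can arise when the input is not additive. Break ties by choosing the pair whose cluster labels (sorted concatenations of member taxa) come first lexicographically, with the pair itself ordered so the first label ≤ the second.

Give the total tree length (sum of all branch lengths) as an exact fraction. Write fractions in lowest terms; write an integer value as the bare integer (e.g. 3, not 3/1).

iteration 1: select C,T (d=4, Q=-388); attach at lengths (-4, 8); label the merged cluster CT
  updated: d(CT,D)=24, d(CT,K)=51/2, d(CT,N)=113/2, d(CT,S)=33/2, d(CT,U)=45/2, d(CT,W)=45
iteration 2: select D,W (d=15, Q=-322); attach at lengths (-3/5, 78/5); label the merged cluster DW
  updated: d(CT,DW)=27, d(DW,K)=81/2, d(DW,N)=26, d(DW,S)=55/2, d(DW,U)=25
iteration 3: select K,N (d=18, Q=-437/2); attach at lengths (143/16, 145/16); label the merged cluster KN
  updated: d(CT,KN)=32, d(DW,KN)=97/4, d(KN,S)=39/2, d(KN,U)=31/2
iteration 4: select CT,S (d=33/2, Q=-132); attach at lengths (32/3, 35/6); label the merged cluster CST
  updated: d(CST,DW)=19, d(CST,KN)=35/2, d(CST,U)=13
iteration 5: select CST,DW (d=19, Q=-319/4); attach at lengths (77/16, 227/16); label the merged cluster CDSTW
  updated: d(CDSTW,KN)=91/8, d(CDSTW,U)=19/2
iteration 6: select CDSTW,KN (d=91/8, Q=-291/8); attach at lengths (43/16, 139/16); label the merged cluster CDKNSTW
  updated: d(CDKNSTW,U)=109/16
iteration 7: select CDKNSTW,U (d=109/16); attach at lengths (109/32, 109/32); label the merged cluster CDKNSTUW
final tree: (((((C:-4,T:8):32/3,S:35/6):77/16,(D:-3/5,W:78/5):227/16):43/16,(K:143/16,N:145/16):139/16):109/32,U:109/32)
total length: 1451/16

1451/16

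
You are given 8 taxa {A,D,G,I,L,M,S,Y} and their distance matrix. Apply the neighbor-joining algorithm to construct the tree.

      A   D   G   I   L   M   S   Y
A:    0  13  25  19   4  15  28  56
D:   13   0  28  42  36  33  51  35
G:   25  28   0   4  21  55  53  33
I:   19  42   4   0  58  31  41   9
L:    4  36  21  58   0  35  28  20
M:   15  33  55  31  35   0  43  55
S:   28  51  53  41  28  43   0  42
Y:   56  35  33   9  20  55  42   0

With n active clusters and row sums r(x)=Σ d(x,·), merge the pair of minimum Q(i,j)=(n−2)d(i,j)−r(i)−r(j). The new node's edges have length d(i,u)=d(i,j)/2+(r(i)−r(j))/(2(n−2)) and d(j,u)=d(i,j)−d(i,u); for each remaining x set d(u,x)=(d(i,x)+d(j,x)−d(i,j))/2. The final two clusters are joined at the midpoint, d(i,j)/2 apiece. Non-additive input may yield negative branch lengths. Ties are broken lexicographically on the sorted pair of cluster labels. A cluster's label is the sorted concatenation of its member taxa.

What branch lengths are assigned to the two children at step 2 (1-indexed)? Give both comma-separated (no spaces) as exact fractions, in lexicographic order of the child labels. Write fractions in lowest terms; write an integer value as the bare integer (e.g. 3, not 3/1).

step 1: merge (I,Y) at d=9, Q=-400; branch lengths I→2/3, Y→25/3; new cluster IY
  updated: d(A,IY)=33, d(D,IY)=34, d(G,IY)=14, d(IY,L)=69/2, d(IY,M)=77/2, d(IY,S)=37
step 2: merge (G,IY) at d=14, Q=-317; branch lengths G→15/2, IY→13/2; new cluster GIY
  updated: d(A,GIY)=22, d(D,GIY)=24, d(GIY,L)=83/4, d(GIY,M)=159/4, d(GIY,S)=38
step 3: merge (D,GIY) at d=24, Q=-411/2; branch lengths D→217/16, GIY→167/16; new cluster DGIY
  updated: d(A,DGIY)=11/2, d(DGIY,L)=131/8, d(DGIY,M)=195/8, d(DGIY,S)=65/2
step 4: merge (L,S) at d=28, Q=-1047/8; branch lengths L→287/48, S→1057/48; new cluster LS
  updated: d(A,LS)=2, d(DGIY,LS)=167/16, d(LS,M)=25
step 5: merge (A,M) at d=15, Q=-455/8; branch lengths A→-95/32, M→575/32; new cluster AM
  updated: d(AM,DGIY)=119/16, d(AM,LS)=6
step 6: merge (AM,DGIY) at d=119/16, Q=-191/8; branch lengths AM→3/2, DGIY→95/16; new cluster ADGIMY
  updated: d(ADGIMY,LS)=9/2
step 7: merge (ADGIMY,LS) at d=9/2; branch lengths ADGIMY→9/4, LS→9/4; new cluster ADGILMSY
final tree: (((A:-95/32,M:575/32):3/2,(D:217/16,(G:15/2,(I:2/3,Y:25/3):13/2):167/16):95/16):9/4,(L:287/48,S:1057/48):9/4)
total length: 1631/16

15/2,13/2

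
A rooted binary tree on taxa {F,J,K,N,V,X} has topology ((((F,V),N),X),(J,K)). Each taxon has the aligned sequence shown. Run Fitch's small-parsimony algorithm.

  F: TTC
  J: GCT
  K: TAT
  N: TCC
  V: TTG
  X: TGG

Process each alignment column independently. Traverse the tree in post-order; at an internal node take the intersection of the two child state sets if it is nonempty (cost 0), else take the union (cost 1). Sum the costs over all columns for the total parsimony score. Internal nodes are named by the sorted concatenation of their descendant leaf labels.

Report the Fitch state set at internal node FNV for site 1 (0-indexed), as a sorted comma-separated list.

C,T

site 0, node FV: F={T} ∩ V={T} → {T} (+0)
site 0, node FNV: FV={T} ∩ N={T} → {T} (+0)
site 0, node FNVX: FNV={T} ∩ X={T} → {T} (+0)
site 0, node JK: J={G} ∪ K={T} → {G,T} (+1)
site 0, node FJKNVX: FNVX={T} ∩ JK={G,T} → {T} (+0)
site 1, node FV: F={T} ∩ V={T} → {T} (+0)
site 1, node FNV: FV={T} ∪ N={C} → {C,T} (+1)
site 1, node FNVX: FNV={C,T} ∪ X={G} → {C,G,T} (+1)
site 1, node JK: J={C} ∪ K={A} → {A,C} (+1)
site 1, node FJKNVX: FNVX={C,G,T} ∩ JK={A,C} → {C} (+0)
site 2, node FV: F={C} ∪ V={G} → {C,G} (+1)
site 2, node FNV: FV={C,G} ∩ N={C} → {C} (+0)
site 2, node FNVX: FNV={C} ∪ X={G} → {C,G} (+1)
site 2, node JK: J={T} ∩ K={T} → {T} (+0)
site 2, node FJKNVX: FNVX={C,G} ∪ JK={T} → {C,G,T} (+1)
per-site changes: [1, 3, 3]; total = 7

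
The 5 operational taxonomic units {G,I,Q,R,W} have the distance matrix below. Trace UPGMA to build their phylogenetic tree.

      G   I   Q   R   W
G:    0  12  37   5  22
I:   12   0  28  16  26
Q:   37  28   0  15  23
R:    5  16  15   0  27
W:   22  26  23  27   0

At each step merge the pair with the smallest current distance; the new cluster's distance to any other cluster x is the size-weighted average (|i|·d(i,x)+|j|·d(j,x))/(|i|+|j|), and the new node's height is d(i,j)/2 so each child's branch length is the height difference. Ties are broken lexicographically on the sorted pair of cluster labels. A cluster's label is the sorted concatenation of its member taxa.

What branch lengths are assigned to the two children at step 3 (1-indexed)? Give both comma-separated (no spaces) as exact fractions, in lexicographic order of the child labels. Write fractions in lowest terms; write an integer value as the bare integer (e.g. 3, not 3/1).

23/2,23/2

1. join G+R (d=5) ⇒ GR; edges |G|=5/2, |R|=5/2
  updated: d(GR,I)=14, d(GR,Q)=26, d(GR,W)=49/2
2. join GR+I (d=14) ⇒ GIR; edges |GR|=9/2, |I|=7
  updated: d(GIR,Q)=80/3, d(GIR,W)=25
3. join Q+W (d=23) ⇒ QW; edges |Q|=23/2, |W|=23/2
  updated: d(GIR,QW)=155/6
4. join GIR+QW (d=155/6) ⇒ GIQRW; edges |GIR|=71/12, |QW|=17/12
final tree: (((G:5/2,R:5/2):9/2,I:7):71/12,(Q:23/2,W:23/2):17/12)
total length: 281/6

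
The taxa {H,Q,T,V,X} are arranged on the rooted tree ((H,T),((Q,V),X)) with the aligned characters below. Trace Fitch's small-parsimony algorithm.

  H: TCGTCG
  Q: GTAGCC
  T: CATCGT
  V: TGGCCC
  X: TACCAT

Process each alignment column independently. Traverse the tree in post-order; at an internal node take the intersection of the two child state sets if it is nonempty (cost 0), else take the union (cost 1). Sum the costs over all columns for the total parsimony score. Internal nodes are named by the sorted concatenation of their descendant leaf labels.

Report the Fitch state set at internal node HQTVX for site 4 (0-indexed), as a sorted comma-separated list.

C

[col 0] HT: children H:{T}, T:{C} ∪→ {C,T}; cost 1
[col 0] QV: children Q:{G}, V:{T} ∪→ {G,T}; cost 1
[col 0] QVX: children QV:{G,T}, X:{T} ∩→ {T}; cost 0
[col 0] HQTVX: children HT:{C,T}, QVX:{T} ∩→ {T}; cost 0
[col 1] HT: children H:{C}, T:{A} ∪→ {A,C}; cost 1
[col 1] QV: children Q:{T}, V:{G} ∪→ {G,T}; cost 1
[col 1] QVX: children QV:{G,T}, X:{A} ∪→ {A,G,T}; cost 1
[col 1] HQTVX: children HT:{A,C}, QVX:{A,G,T} ∩→ {A}; cost 0
[col 2] HT: children H:{G}, T:{T} ∪→ {G,T}; cost 1
[col 2] QV: children Q:{A}, V:{G} ∪→ {A,G}; cost 1
[col 2] QVX: children QV:{A,G}, X:{C} ∪→ {A,C,G}; cost 1
[col 2] HQTVX: children HT:{G,T}, QVX:{A,C,G} ∩→ {G}; cost 0
[col 3] HT: children H:{T}, T:{C} ∪→ {C,T}; cost 1
[col 3] QV: children Q:{G}, V:{C} ∪→ {C,G}; cost 1
[col 3] QVX: children QV:{C,G}, X:{C} ∩→ {C}; cost 0
[col 3] HQTVX: children HT:{C,T}, QVX:{C} ∩→ {C}; cost 0
[col 4] HT: children H:{C}, T:{G} ∪→ {C,G}; cost 1
[col 4] QV: children Q:{C}, V:{C} ∩→ {C}; cost 0
[col 4] QVX: children QV:{C}, X:{A} ∪→ {A,C}; cost 1
[col 4] HQTVX: children HT:{C,G}, QVX:{A,C} ∩→ {C}; cost 0
[col 5] HT: children H:{G}, T:{T} ∪→ {G,T}; cost 1
[col 5] QV: children Q:{C}, V:{C} ∩→ {C}; cost 0
[col 5] QVX: children QV:{C}, X:{T} ∪→ {C,T}; cost 1
[col 5] HQTVX: children HT:{G,T}, QVX:{C,T} ∩→ {T}; cost 0
per-site changes: [2, 3, 3, 2, 2, 2]; total = 14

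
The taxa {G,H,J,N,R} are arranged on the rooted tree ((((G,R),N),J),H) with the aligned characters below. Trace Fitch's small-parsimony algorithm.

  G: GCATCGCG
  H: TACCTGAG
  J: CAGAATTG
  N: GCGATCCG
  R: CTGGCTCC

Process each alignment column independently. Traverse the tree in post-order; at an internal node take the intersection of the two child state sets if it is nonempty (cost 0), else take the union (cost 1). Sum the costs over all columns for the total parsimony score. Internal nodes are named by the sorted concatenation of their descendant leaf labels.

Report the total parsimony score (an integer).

site 0, node GR: G={G} ∪ R={C} → {C,G} (+1)
site 0, node GNR: GR={C,G} ∩ N={G} → {G} (+0)
site 0, node GJNR: GNR={G} ∪ J={C} → {C,G} (+1)
site 0, node GHJNR: GJNR={C,G} ∪ H={T} → {C,G,T} (+1)
site 1, node GR: G={C} ∪ R={T} → {C,T} (+1)
site 1, node GNR: GR={C,T} ∩ N={C} → {C} (+0)
site 1, node GJNR: GNR={C} ∪ J={A} → {A,C} (+1)
site 1, node GHJNR: GJNR={A,C} ∩ H={A} → {A} (+0)
site 2, node GR: G={A} ∪ R={G} → {A,G} (+1)
site 2, node GNR: GR={A,G} ∩ N={G} → {G} (+0)
site 2, node GJNR: GNR={G} ∩ J={G} → {G} (+0)
site 2, node GHJNR: GJNR={G} ∪ H={C} → {C,G} (+1)
site 3, node GR: G={T} ∪ R={G} → {G,T} (+1)
site 3, node GNR: GR={G,T} ∪ N={A} → {A,G,T} (+1)
site 3, node GJNR: GNR={A,G,T} ∩ J={A} → {A} (+0)
site 3, node GHJNR: GJNR={A} ∪ H={C} → {A,C} (+1)
site 4, node GR: G={C} ∩ R={C} → {C} (+0)
site 4, node GNR: GR={C} ∪ N={T} → {C,T} (+1)
site 4, node GJNR: GNR={C,T} ∪ J={A} → {A,C,T} (+1)
site 4, node GHJNR: GJNR={A,C,T} ∩ H={T} → {T} (+0)
site 5, node GR: G={G} ∪ R={T} → {G,T} (+1)
site 5, node GNR: GR={G,T} ∪ N={C} → {C,G,T} (+1)
site 5, node GJNR: GNR={C,G,T} ∩ J={T} → {T} (+0)
site 5, node GHJNR: GJNR={T} ∪ H={G} → {G,T} (+1)
site 6, node GR: G={C} ∩ R={C} → {C} (+0)
site 6, node GNR: GR={C} ∩ N={C} → {C} (+0)
site 6, node GJNR: GNR={C} ∪ J={T} → {C,T} (+1)
site 6, node GHJNR: GJNR={C,T} ∪ H={A} → {A,C,T} (+1)
site 7, node GR: G={G} ∪ R={C} → {C,G} (+1)
site 7, node GNR: GR={C,G} ∩ N={G} → {G} (+0)
site 7, node GJNR: GNR={G} ∩ J={G} → {G} (+0)
site 7, node GHJNR: GJNR={G} ∩ H={G} → {G} (+0)
per-site changes: [3, 2, 2, 3, 2, 3, 2, 1]; total = 18

18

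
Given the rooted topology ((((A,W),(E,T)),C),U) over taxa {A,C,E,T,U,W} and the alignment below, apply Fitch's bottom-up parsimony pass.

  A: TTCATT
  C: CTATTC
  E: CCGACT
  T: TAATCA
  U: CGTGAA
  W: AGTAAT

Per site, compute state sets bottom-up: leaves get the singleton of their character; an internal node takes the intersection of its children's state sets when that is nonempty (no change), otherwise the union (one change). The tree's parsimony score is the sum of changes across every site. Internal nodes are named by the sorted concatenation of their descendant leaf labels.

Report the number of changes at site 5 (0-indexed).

3

site 0, node AW: A={T} ∪ W={A} → {A,T} (+1)
site 0, node ET: E={C} ∪ T={T} → {C,T} (+1)
site 0, node AETW: AW={A,T} ∩ ET={C,T} → {T} (+0)
site 0, node ACETW: AETW={T} ∪ C={C} → {C,T} (+1)
site 0, node ACETUW: ACETW={C,T} ∩ U={C} → {C} (+0)
site 1, node AW: A={T} ∪ W={G} → {G,T} (+1)
site 1, node ET: E={C} ∪ T={A} → {A,C} (+1)
site 1, node AETW: AW={G,T} ∪ ET={A,C} → {A,C,G,T} (+1)
site 1, node ACETW: AETW={A,C,G,T} ∩ C={T} → {T} (+0)
site 1, node ACETUW: ACETW={T} ∪ U={G} → {G,T} (+1)
site 2, node AW: A={C} ∪ W={T} → {C,T} (+1)
site 2, node ET: E={G} ∪ T={A} → {A,G} (+1)
site 2, node AETW: AW={C,T} ∪ ET={A,G} → {A,C,G,T} (+1)
site 2, node ACETW: AETW={A,C,G,T} ∩ C={A} → {A} (+0)
site 2, node ACETUW: ACETW={A} ∪ U={T} → {A,T} (+1)
site 3, node AW: A={A} ∩ W={A} → {A} (+0)
site 3, node ET: E={A} ∪ T={T} → {A,T} (+1)
site 3, node AETW: AW={A} ∩ ET={A,T} → {A} (+0)
site 3, node ACETW: AETW={A} ∪ C={T} → {A,T} (+1)
site 3, node ACETUW: ACETW={A,T} ∪ U={G} → {A,G,T} (+1)
site 4, node AW: A={T} ∪ W={A} → {A,T} (+1)
site 4, node ET: E={C} ∩ T={C} → {C} (+0)
site 4, node AETW: AW={A,T} ∪ ET={C} → {A,C,T} (+1)
site 4, node ACETW: AETW={A,C,T} ∩ C={T} → {T} (+0)
site 4, node ACETUW: ACETW={T} ∪ U={A} → {A,T} (+1)
site 5, node AW: A={T} ∩ W={T} → {T} (+0)
site 5, node ET: E={T} ∪ T={A} → {A,T} (+1)
site 5, node AETW: AW={T} ∩ ET={A,T} → {T} (+0)
site 5, node ACETW: AETW={T} ∪ C={C} → {C,T} (+1)
site 5, node ACETUW: ACETW={C,T} ∪ U={A} → {A,C,T} (+1)
per-site changes: [3, 4, 4, 3, 3, 3]; total = 20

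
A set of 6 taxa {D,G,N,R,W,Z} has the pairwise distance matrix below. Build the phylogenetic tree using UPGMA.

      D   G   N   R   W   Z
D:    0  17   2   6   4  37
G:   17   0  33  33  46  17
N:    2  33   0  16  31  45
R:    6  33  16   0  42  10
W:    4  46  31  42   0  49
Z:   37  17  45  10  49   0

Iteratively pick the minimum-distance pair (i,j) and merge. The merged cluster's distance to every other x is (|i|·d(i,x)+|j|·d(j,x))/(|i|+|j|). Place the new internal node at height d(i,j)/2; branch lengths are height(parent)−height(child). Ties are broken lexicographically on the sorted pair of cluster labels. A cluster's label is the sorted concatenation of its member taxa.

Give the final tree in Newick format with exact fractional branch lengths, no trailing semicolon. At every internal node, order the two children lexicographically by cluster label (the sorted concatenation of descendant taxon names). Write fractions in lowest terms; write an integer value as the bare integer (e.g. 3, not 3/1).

step 1: merge (D,N) at d=2; branch lengths D→1, N→1; new cluster DN
  updated: d(DN,G)=25, d(DN,R)=11, d(DN,W)=35/2, d(DN,Z)=41
step 2: merge (R,Z) at d=10; branch lengths R→5, Z→5; new cluster RZ
  updated: d(DN,RZ)=26, d(G,RZ)=25, d(RZ,W)=91/2
step 3: merge (DN,W) at d=35/2; branch lengths DN→31/4, W→35/4; new cluster DNW
  updated: d(DNW,G)=32, d(DNW,RZ)=65/2
step 4: merge (G,RZ) at d=25; branch lengths G→25/2, RZ→15/2; new cluster GRZ
  updated: d(DNW,GRZ)=97/3
step 5: merge (DNW,GRZ) at d=97/3; branch lengths DNW→89/12, GRZ→11/3; new cluster DGNRWZ
final tree: (((D:1,N:1):31/4,W:35/4):89/12,(G:25/2,(R:5,Z:5):15/2):11/3)
total length: 715/12

(((D:1,N:1):31/4,W:35/4):89/12,(G:25/2,(R:5,Z:5):15/2):11/3)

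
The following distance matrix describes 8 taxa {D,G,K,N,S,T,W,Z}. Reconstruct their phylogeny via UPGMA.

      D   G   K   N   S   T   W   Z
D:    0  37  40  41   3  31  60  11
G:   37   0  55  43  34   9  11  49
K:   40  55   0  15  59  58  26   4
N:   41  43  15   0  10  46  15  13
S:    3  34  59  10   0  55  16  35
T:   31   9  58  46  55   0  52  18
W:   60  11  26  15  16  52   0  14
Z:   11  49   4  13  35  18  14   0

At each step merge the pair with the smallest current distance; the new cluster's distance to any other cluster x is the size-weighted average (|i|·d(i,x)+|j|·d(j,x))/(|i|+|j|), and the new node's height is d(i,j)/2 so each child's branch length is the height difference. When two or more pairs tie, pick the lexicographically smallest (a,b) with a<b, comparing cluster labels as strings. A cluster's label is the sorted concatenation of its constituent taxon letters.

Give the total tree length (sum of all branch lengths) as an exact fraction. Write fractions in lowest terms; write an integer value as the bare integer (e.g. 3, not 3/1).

983/12

1. join D+S (d=3) ⇒ DS; edges |D|=3/2, |S|=3/2
  updated: d(DS,G)=71/2, d(DS,K)=99/2, d(DS,N)=51/2, d(DS,T)=43, d(DS,W)=38, d(DS,Z)=23
2. join K+Z (d=4) ⇒ KZ; edges |K|=2, |Z|=2
  updated: d(DS,KZ)=145/4, d(G,KZ)=52, d(KZ,N)=14, d(KZ,T)=38, d(KZ,W)=20
3. join G+T (d=9) ⇒ GT; edges |G|=9/2, |T|=9/2
  updated: d(DS,GT)=157/4, d(GT,KZ)=45, d(GT,N)=89/2, d(GT,W)=63/2
4. join KZ+N (d=14) ⇒ KNZ; edges |KZ|=5, |N|=7
  updated: d(DS,KNZ)=98/3, d(GT,KNZ)=269/6, d(KNZ,W)=55/3
5. join KNZ+W (d=55/3) ⇒ KNWZ; edges |KNZ|=13/6, |W|=55/6
  updated: d(DS,KNWZ)=34, d(GT,KNWZ)=83/2
6. join DS+KNWZ (d=34) ⇒ DKNSWZ; edges |DS|=31/2, |KNWZ|=47/6
  updated: d(DKNSWZ,GT)=163/4
7. join DKNSWZ+GT (d=163/4) ⇒ DGKNSTWZ; edges |DKNSWZ|=27/8, |GT|=127/8
final tree: (((D:3/2,S:3/2):31/2,(((K:2,Z:2):5,N:7):13/6,W:55/6):47/6):27/8,(G:9/2,T:9/2):127/8)
total length: 983/12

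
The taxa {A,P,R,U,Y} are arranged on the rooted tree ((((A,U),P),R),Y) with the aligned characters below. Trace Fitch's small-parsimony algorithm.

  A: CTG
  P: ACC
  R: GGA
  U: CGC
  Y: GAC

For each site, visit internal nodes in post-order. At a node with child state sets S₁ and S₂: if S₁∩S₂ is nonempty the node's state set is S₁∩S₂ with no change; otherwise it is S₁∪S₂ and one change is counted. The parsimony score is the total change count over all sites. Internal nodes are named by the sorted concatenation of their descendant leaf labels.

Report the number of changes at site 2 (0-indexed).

site 0, node AU: A={C} ∩ U={C} → {C} (+0)
site 0, node APU: AU={C} ∪ P={A} → {A,C} (+1)
site 0, node APRU: APU={A,C} ∪ R={G} → {A,C,G} (+1)
site 0, node APRUY: APRU={A,C,G} ∩ Y={G} → {G} (+0)
site 1, node AU: A={T} ∪ U={G} → {G,T} (+1)
site 1, node APU: AU={G,T} ∪ P={C} → {C,G,T} (+1)
site 1, node APRU: APU={C,G,T} ∩ R={G} → {G} (+0)
site 1, node APRUY: APRU={G} ∪ Y={A} → {A,G} (+1)
site 2, node AU: A={G} ∪ U={C} → {C,G} (+1)
site 2, node APU: AU={C,G} ∩ P={C} → {C} (+0)
site 2, node APRU: APU={C} ∪ R={A} → {A,C} (+1)
site 2, node APRUY: APRU={A,C} ∩ Y={C} → {C} (+0)
per-site changes: [2, 3, 2]; total = 7

2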